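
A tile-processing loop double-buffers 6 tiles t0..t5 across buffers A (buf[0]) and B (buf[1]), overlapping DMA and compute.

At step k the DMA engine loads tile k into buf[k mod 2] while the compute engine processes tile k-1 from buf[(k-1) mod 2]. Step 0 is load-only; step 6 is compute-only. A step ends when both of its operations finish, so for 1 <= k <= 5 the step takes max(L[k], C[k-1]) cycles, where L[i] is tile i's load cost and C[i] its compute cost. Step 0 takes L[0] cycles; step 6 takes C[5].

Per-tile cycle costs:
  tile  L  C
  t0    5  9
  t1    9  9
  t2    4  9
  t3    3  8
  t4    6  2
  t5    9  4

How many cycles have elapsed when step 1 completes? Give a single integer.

step 0: L[0]=5 → dur=5, Σ=5 | A=load:t0 B=idle [load-only]
step 1: L[1]=9 C[0]=9 → dur=9, Σ=14 | A=compute:t0 B=load:t1 [tied]
step 2: L[2]=4 C[1]=9 → dur=9, Σ=23 | A=load:t2 B=compute:t1 [compute-bound]
step 3: L[3]=3 C[2]=9 → dur=9, Σ=32 | A=compute:t2 B=load:t3 [compute-bound]
step 4: L[4]=6 C[3]=8 → dur=8, Σ=40 | A=load:t4 B=compute:t3 [compute-bound]
step 5: L[5]=9 C[4]=2 → dur=9, Σ=49 | A=compute:t4 B=load:t5 [load-bound]
step 6: C[5]=4 → dur=4, Σ=53 | A=idle B=compute:t5 [compute-only]

end_cycle[1] = 14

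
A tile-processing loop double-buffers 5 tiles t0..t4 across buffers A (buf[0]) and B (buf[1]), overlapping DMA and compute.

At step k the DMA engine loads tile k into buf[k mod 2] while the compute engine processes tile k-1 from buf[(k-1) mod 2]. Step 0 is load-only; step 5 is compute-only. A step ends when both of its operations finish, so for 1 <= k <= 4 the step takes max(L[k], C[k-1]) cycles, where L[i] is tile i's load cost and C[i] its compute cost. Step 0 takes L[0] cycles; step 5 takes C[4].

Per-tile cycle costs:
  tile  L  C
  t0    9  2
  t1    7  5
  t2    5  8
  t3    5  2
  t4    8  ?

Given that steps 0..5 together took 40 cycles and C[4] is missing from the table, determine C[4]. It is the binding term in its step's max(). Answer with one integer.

C[4] = 3

step 0 | dur = L[0]=9 = 9
step 1 | dur = max(L[1]=7, C[0]=2) = 7
step 2 | dur = max(L[2]=5, C[1]=5) = 5
step 3 | dur = max(L[3]=5, C[2]=8) = 8
step 4 | dur = max(L[4]=8, C[3]=2) = 8
step 5 | dur = C[4]=? = C[4]  (unknown; binding)
sum of known step durations = 37
dur[5] = total - known = 40 - 37 = 3
C[4] is the binding max in step 5, so C[4] = dur[5] = 3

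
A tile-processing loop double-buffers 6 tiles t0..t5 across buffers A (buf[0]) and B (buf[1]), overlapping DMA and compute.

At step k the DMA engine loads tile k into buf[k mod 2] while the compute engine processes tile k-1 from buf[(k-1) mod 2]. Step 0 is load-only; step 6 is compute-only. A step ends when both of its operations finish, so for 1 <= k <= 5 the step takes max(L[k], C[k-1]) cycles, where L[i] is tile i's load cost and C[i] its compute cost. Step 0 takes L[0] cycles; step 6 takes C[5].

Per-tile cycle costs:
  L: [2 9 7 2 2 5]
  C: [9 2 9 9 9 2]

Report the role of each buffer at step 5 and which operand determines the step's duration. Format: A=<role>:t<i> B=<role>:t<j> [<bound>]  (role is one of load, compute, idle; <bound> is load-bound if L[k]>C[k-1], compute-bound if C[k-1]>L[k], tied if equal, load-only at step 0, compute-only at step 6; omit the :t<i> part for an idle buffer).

  0. 2=2c; end=2; A:t0 B:-
  1. max(9,9)=9c; end=11; A:t0 B:t1
  2. max(7,2)=7c; end=18; A:t2 B:t1
  3. max(2,9)=9c; end=27; A:t2 B:t3
  4. max(2,9)=9c; end=36; A:t4 B:t3
  5. max(5,9)=9c; end=45; A:t4 B:t5
  6. 2=2c; end=47; A:t4 B:t5

step 5: A=compute:t4 B=load:t5 [compute-bound]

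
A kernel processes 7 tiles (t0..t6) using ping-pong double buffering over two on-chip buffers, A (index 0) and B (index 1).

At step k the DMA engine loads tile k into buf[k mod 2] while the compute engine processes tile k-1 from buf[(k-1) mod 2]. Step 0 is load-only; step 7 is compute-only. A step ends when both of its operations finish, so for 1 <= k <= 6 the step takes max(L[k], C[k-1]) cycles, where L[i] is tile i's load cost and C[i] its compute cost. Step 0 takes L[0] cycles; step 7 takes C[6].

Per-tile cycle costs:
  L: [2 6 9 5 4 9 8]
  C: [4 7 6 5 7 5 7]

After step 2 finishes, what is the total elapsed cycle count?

  0. 2=2c; end=2; A:t0 B:-
  1. max(6,4)=6c; end=8; A:t0 B:t1
  2. max(9,7)=9c; end=17; A:t2 B:t1
  3. max(5,6)=6c; end=23; A:t2 B:t3
  4. max(4,5)=5c; end=28; A:t4 B:t3
  5. max(9,7)=9c; end=37; A:t4 B:t5
  6. max(8,5)=8c; end=45; A:t6 B:t5
  7. 7=7c; end=52; A:t6 B:t5

end_cycle[2] = 17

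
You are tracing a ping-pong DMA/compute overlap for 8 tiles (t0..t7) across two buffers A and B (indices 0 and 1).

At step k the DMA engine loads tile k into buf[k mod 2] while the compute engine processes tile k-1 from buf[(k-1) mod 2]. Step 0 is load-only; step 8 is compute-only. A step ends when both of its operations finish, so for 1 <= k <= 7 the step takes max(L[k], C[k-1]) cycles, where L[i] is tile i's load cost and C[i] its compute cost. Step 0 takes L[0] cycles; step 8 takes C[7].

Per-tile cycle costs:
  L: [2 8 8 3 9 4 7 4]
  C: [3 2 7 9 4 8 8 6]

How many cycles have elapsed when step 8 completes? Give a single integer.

[0] DMA t0→A (2c) ∥ CU idle ⇒ 2c, clock 2
[1] DMA t1→B (8c) ∥ CU A:t0 (3c) ⇒ 8c, clock 10
[2] DMA t2→A (8c) ∥ CU B:t1 (2c) ⇒ 8c, clock 18
[3] DMA t3→B (3c) ∥ CU A:t2 (7c) ⇒ 7c, clock 25
[4] DMA t4→A (9c) ∥ CU B:t3 (9c) ⇒ 9c, clock 34
[5] DMA t5→B (4c) ∥ CU A:t4 (4c) ⇒ 4c, clock 38
[6] DMA t6→A (7c) ∥ CU B:t5 (8c) ⇒ 8c, clock 46
[7] DMA t7→B (4c) ∥ CU A:t6 (8c) ⇒ 8c, clock 54
[8] DMA idle ∥ CU B:t7 (6c) ⇒ 6c, clock 60

end_cycle[8] = 60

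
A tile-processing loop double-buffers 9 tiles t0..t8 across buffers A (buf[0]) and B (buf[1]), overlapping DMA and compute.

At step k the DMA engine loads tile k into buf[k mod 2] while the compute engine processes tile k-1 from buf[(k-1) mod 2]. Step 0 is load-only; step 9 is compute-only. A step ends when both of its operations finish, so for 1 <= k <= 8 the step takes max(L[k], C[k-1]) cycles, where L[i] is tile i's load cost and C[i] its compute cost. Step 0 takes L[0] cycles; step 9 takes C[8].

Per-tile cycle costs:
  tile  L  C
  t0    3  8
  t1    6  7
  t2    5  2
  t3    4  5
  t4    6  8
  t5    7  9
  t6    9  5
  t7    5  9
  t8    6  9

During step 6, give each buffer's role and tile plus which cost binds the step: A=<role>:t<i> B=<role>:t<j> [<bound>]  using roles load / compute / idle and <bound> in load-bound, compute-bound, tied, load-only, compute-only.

step 6: A=load:t6 B=compute:t5 [tied]

[0] DMA t0→A (3c) ∥ CU idle ⇒ 3c, clock 3
[1] DMA t1→B (6c) ∥ CU A:t0 (8c) ⇒ 8c, clock 11
[2] DMA t2→A (5c) ∥ CU B:t1 (7c) ⇒ 7c, clock 18
[3] DMA t3→B (4c) ∥ CU A:t2 (2c) ⇒ 4c, clock 22
[4] DMA t4→A (6c) ∥ CU B:t3 (5c) ⇒ 6c, clock 28
[5] DMA t5→B (7c) ∥ CU A:t4 (8c) ⇒ 8c, clock 36
[6] DMA t6→A (9c) ∥ CU B:t5 (9c) ⇒ 9c, clock 45
[7] DMA t7→B (5c) ∥ CU A:t6 (5c) ⇒ 5c, clock 50
[8] DMA t8→A (6c) ∥ CU B:t7 (9c) ⇒ 9c, clock 59
[9] DMA idle ∥ CU A:t8 (9c) ⇒ 9c, clock 68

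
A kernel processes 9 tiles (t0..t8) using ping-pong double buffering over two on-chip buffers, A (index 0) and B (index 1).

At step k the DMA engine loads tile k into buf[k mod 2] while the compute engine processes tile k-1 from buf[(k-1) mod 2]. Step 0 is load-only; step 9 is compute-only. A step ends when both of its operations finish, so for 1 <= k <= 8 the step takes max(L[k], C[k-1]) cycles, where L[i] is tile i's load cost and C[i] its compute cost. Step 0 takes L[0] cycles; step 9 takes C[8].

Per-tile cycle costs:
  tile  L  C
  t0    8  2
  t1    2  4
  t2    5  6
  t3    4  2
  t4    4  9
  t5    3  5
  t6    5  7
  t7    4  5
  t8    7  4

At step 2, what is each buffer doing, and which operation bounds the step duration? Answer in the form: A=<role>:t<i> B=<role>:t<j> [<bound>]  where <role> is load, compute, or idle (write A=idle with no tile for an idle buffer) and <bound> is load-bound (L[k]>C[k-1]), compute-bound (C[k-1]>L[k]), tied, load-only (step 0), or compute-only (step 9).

step 2: A=load:t2 B=compute:t1 [load-bound]

  0. 8=8c; end=8; A:t0 B:-
  1. max(2,2)=2c; end=10; A:t0 B:t1
  2. max(5,4)=5c; end=15; A:t2 B:t1
  3. max(4,6)=6c; end=21; A:t2 B:t3
  4. max(4,2)=4c; end=25; A:t4 B:t3
  5. max(3,9)=9c; end=34; A:t4 B:t5
  6. max(5,5)=5c; end=39; A:t6 B:t5
  7. max(4,7)=7c; end=46; A:t6 B:t7
  8. max(7,5)=7c; end=53; A:t8 B:t7
  9. 4=4c; end=57; A:t8 B:t7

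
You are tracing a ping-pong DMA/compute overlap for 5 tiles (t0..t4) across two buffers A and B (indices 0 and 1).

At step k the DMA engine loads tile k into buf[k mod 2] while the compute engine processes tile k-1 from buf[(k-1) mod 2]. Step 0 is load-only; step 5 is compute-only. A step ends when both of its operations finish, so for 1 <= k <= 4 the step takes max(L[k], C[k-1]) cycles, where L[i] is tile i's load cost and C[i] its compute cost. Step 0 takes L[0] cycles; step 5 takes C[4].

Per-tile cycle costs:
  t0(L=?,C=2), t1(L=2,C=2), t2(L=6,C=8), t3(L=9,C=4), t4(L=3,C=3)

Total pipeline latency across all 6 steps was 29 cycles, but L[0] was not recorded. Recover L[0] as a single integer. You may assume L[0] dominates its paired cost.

L[0] = 5

step 0: dur = L[0]=? = L[0]  (unknown; binding)
step 1: dur = max(L[1]=2, C[0]=2) = 2
step 2: dur = max(L[2]=6, C[1]=2) = 6
step 3: dur = max(L[3]=9, C[2]=8) = 9
step 4: dur = max(L[4]=3, C[3]=4) = 4
step 5: dur = C[4]=3 = 3
sum of known step durations = 24
dur[0] = total - known = 29 - 24 = 5
L[0] is the binding max in step 0, so L[0] = dur[0] = 5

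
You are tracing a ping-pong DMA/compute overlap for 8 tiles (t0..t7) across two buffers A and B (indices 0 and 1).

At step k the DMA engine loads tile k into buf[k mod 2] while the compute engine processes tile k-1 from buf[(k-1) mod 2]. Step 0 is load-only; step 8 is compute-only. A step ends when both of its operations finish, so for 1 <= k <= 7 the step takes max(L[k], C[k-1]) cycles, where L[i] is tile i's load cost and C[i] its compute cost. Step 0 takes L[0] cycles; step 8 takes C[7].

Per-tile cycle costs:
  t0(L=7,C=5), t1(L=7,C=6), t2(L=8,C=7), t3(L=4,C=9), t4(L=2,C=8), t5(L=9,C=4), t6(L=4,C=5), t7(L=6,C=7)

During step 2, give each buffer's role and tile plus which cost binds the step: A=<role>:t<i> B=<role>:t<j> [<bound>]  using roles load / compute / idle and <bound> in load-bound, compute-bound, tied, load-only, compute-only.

  0. 7=7c; end=7; A:t0 B:-
  1. max(7,5)=7c; end=14; A:t0 B:t1
  2. max(8,6)=8c; end=22; A:t2 B:t1
  3. max(4,7)=7c; end=29; A:t2 B:t3
  4. max(2,9)=9c; end=38; A:t4 B:t3
  5. max(9,8)=9c; end=47; A:t4 B:t5
  6. max(4,4)=4c; end=51; A:t6 B:t5
  7. max(6,5)=6c; end=57; A:t6 B:t7
  8. 7=7c; end=64; A:t6 B:t7

step 2: A=load:t2 B=compute:t1 [load-bound]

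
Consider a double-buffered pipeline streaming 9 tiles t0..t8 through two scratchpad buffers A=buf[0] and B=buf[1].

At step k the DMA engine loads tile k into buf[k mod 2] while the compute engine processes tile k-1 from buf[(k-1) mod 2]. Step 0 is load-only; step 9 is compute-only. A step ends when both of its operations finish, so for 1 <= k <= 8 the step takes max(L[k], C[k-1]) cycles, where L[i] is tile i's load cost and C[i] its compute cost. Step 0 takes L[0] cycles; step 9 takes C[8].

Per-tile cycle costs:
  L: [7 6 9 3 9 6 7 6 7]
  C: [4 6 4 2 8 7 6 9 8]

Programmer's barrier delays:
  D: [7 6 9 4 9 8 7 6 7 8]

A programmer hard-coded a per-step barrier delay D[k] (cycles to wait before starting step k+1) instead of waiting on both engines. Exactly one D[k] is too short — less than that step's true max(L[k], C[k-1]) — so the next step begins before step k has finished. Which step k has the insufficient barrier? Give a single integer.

k=0 barrier L[0]=7→7c, D[0]=7 ok
k=1 barrier max(L[1]=6,C[0]=4)→6c, D[1]=6 ok
k=2 barrier max(L[2]=9,C[1]=6)→9c, D[2]=9 ok
k=3 barrier max(L[3]=3,C[2]=4)→4c, D[3]=4 ok
k=4 barrier max(L[4]=9,C[3]=2)→9c, D[4]=9 ok
k=5 barrier max(L[5]=6,C[4]=8)→8c, D[5]=8 ok
k=6 barrier max(L[6]=7,C[5]=7)→7c, D[6]=7 ok
k=7 barrier max(L[7]=6,C[6]=6)→6c, D[7]=6 ok
k=8 barrier max(L[8]=7,C[7]=9)→9c, D[8]=7 SHORT
k=9 barrier C[8]=8→8c, D[9]=8 ok

hazard at step 8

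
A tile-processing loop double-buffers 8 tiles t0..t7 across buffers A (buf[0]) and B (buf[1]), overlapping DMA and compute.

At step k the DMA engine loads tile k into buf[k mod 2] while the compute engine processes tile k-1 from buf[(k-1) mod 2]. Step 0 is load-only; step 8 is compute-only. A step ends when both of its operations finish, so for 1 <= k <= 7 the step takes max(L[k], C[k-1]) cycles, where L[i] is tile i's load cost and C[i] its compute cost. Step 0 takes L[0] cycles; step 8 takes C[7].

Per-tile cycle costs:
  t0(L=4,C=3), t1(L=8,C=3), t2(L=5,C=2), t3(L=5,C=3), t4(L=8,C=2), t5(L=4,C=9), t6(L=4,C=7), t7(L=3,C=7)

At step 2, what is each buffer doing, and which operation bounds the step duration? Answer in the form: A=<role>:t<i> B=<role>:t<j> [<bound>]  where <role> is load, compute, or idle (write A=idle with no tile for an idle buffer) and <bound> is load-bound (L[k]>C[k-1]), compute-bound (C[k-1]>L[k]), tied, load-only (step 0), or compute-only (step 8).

step 2: A=load:t2 B=compute:t1 [load-bound]

[0] DMA t0→A (4c) ∥ CU idle ⇒ 4c, clock 4
[1] DMA t1→B (8c) ∥ CU A:t0 (3c) ⇒ 8c, clock 12
[2] DMA t2→A (5c) ∥ CU B:t1 (3c) ⇒ 5c, clock 17
[3] DMA t3→B (5c) ∥ CU A:t2 (2c) ⇒ 5c, clock 22
[4] DMA t4→A (8c) ∥ CU B:t3 (3c) ⇒ 8c, clock 30
[5] DMA t5→B (4c) ∥ CU A:t4 (2c) ⇒ 4c, clock 34
[6] DMA t6→A (4c) ∥ CU B:t5 (9c) ⇒ 9c, clock 43
[7] DMA t7→B (3c) ∥ CU A:t6 (7c) ⇒ 7c, clock 50
[8] DMA idle ∥ CU B:t7 (7c) ⇒ 7c, clock 57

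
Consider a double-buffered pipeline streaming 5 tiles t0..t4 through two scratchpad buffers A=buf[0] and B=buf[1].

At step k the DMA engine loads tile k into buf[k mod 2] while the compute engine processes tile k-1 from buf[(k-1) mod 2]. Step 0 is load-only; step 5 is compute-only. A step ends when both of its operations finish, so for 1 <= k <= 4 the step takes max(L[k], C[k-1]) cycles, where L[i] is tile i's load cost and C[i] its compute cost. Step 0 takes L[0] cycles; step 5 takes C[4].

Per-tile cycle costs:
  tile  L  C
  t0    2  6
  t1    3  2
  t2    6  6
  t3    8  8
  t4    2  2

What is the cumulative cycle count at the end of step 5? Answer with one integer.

end_cycle[5] = 32

step 0: L[0]=2 → dur=2, Σ=2 | A=load:t0 B=idle [load-only]
step 1: L[1]=3 C[0]=6 → dur=6, Σ=8 | A=compute:t0 B=load:t1 [compute-bound]
step 2: L[2]=6 C[1]=2 → dur=6, Σ=14 | A=load:t2 B=compute:t1 [load-bound]
step 3: L[3]=8 C[2]=6 → dur=8, Σ=22 | A=compute:t2 B=load:t3 [load-bound]
step 4: L[4]=2 C[3]=8 → dur=8, Σ=30 | A=load:t4 B=compute:t3 [compute-bound]
step 5: C[4]=2 → dur=2, Σ=32 | A=compute:t4 B=idle [compute-only]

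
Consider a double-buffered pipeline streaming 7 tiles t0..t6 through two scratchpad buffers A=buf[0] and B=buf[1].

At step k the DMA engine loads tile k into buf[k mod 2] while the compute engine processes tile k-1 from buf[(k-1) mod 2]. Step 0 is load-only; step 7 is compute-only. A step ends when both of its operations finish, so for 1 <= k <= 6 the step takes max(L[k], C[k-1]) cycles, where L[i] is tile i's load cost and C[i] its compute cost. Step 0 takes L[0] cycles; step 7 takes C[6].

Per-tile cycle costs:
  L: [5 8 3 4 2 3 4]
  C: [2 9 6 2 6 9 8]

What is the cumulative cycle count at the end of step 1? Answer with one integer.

  0. 5=5c; end=5; A:t0 B:-
  1. max(8,2)=8c; end=13; A:t0 B:t1
  2. max(3,9)=9c; end=22; A:t2 B:t1
  3. max(4,6)=6c; end=28; A:t2 B:t3
  4. max(2,2)=2c; end=30; A:t4 B:t3
  5. max(3,6)=6c; end=36; A:t4 B:t5
  6. max(4,9)=9c; end=45; A:t6 B:t5
  7. 8=8c; end=53; A:t6 B:t5

end_cycle[1] = 13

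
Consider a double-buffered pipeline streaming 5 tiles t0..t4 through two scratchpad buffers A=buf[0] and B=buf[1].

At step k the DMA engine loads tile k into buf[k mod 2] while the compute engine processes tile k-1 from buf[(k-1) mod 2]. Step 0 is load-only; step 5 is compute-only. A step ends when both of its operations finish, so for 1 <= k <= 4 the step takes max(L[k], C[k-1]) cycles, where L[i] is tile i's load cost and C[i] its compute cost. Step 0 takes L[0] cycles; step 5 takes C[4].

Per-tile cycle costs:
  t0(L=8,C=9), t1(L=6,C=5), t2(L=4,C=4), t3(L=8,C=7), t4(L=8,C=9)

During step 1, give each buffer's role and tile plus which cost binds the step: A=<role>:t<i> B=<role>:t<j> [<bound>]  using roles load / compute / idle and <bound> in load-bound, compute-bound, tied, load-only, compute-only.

step 1: A=compute:t0 B=load:t1 [compute-bound]

  0. 8=8c; end=8; A:t0 B:-
  1. max(6,9)=9c; end=17; A:t0 B:t1
  2. max(4,5)=5c; end=22; A:t2 B:t1
  3. max(8,4)=8c; end=30; A:t2 B:t3
  4. max(8,7)=8c; end=38; A:t4 B:t3
  5. 9=9c; end=47; A:t4 B:t3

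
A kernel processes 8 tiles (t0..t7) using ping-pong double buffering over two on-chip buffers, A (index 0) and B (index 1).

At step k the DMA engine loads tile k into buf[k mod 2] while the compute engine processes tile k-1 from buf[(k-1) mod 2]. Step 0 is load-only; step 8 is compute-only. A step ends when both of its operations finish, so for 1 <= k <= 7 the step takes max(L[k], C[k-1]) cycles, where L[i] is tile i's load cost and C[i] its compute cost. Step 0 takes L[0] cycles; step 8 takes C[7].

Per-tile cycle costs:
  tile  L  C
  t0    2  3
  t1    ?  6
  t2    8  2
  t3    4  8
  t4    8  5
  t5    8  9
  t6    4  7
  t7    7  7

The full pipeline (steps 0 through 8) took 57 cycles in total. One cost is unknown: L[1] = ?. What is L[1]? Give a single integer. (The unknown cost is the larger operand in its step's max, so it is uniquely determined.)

L[1] = 4

step 0 | dur = L[0]=2 = 2
step 1 | dur = max(L[1]=?, C[0]=3) = L[1]  (unknown; binding)
step 2 | dur = max(L[2]=8, C[1]=6) = 8
step 3 | dur = max(L[3]=4, C[2]=2) = 4
step 4 | dur = max(L[4]=8, C[3]=8) = 8
step 5 | dur = max(L[5]=8, C[4]=5) = 8
step 6 | dur = max(L[6]=4, C[5]=9) = 9
step 7 | dur = max(L[7]=7, C[6]=7) = 7
step 8 | dur = C[7]=7 = 7
sum of known step durations = 53
dur[1] = total - known = 57 - 53 = 4
L[1] is the binding max in step 1, so L[1] = dur[1] = 4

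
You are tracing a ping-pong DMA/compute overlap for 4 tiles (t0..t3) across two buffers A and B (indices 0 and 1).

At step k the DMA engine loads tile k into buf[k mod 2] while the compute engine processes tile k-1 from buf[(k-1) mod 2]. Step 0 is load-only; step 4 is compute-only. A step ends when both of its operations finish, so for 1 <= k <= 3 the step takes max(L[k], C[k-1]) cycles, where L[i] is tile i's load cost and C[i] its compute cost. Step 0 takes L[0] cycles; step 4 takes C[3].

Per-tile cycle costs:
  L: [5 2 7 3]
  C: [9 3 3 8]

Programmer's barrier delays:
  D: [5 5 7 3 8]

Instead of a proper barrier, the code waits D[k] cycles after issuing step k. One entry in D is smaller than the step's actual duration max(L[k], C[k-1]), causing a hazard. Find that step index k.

[0] required=L[0]=5=5 vs D=5 ok
[1] required=max(L[1]=2,C[0]=9)=9 vs D=5 SHORT
[2] required=max(L[2]=7,C[1]=3)=7 vs D=7 ok
[3] required=max(L[3]=3,C[2]=3)=3 vs D=3 ok
[4] required=C[3]=8=8 vs D=8 ok

hazard at step 1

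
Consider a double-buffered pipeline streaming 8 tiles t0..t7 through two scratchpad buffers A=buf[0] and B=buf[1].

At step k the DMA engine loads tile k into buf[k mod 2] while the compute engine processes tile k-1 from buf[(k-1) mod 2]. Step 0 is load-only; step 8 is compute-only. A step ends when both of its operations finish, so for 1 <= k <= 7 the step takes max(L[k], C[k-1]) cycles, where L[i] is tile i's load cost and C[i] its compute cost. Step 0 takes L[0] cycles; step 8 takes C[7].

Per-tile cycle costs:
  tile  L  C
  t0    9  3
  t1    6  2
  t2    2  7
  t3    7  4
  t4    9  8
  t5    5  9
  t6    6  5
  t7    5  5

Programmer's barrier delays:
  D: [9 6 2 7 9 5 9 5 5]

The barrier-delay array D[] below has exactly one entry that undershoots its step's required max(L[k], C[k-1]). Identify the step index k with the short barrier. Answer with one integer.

hazard at step 5

step 0: need L[0]=9 = 9; D[0]=9 ok
step 1: need max(L[1]=6,C[0]=3) = 6; D[1]=6 ok
step 2: need max(L[2]=2,C[1]=2) = 2; D[2]=2 ok
step 3: need max(L[3]=7,C[2]=7) = 7; D[3]=7 ok
step 4: need max(L[4]=9,C[3]=4) = 9; D[4]=9 ok
step 5: need max(L[5]=5,C[4]=8) = 8; D[5]=5 SHORT
step 6: need max(L[6]=6,C[5]=9) = 9; D[6]=9 ok
step 7: need max(L[7]=5,C[6]=5) = 5; D[7]=5 ok
step 8: need C[7]=5 = 5; D[8]=5 ok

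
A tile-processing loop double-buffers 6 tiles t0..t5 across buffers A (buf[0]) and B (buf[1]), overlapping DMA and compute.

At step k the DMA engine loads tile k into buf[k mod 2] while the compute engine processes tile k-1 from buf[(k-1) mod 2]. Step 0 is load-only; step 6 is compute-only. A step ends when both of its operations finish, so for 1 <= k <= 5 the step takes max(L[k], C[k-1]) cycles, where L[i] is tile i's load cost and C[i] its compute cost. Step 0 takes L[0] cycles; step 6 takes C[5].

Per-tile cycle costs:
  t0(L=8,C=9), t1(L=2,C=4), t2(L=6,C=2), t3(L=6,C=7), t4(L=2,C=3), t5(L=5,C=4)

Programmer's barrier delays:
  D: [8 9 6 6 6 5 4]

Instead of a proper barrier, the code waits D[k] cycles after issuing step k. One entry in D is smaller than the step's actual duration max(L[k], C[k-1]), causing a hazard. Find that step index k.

step 0: need L[0]=8 = 8; D[0]=8 ok
step 1: need max(L[1]=2,C[0]=9) = 9; D[1]=9 ok
step 2: need max(L[2]=6,C[1]=4) = 6; D[2]=6 ok
step 3: need max(L[3]=6,C[2]=2) = 6; D[3]=6 ok
step 4: need max(L[4]=2,C[3]=7) = 7; D[4]=6 SHORT
step 5: need max(L[5]=5,C[4]=3) = 5; D[5]=5 ok
step 6: need C[5]=4 = 4; D[6]=4 ok

hazard at step 4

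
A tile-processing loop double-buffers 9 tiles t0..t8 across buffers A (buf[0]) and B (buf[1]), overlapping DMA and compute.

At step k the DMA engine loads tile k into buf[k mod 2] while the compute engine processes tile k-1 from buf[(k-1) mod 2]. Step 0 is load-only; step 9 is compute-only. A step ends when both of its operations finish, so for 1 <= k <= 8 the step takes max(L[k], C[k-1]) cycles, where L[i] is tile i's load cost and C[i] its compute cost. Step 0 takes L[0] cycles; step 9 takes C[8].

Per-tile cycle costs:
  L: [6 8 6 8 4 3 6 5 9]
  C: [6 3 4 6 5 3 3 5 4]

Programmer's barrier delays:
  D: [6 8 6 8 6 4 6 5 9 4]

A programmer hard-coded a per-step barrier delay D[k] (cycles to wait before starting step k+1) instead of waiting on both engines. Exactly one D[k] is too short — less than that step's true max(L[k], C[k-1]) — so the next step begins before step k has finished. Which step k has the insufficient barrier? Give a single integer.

hazard at step 5

[0] required=L[0]=6=6 vs D=6 ok
[1] required=max(L[1]=8,C[0]=6)=8 vs D=8 ok
[2] required=max(L[2]=6,C[1]=3)=6 vs D=6 ok
[3] required=max(L[3]=8,C[2]=4)=8 vs D=8 ok
[4] required=max(L[4]=4,C[3]=6)=6 vs D=6 ok
[5] required=max(L[5]=3,C[4]=5)=5 vs D=4 SHORT
[6] required=max(L[6]=6,C[5]=3)=6 vs D=6 ok
[7] required=max(L[7]=5,C[6]=3)=5 vs D=5 ok
[8] required=max(L[8]=9,C[7]=5)=9 vs D=9 ok
[9] required=C[8]=4=4 vs D=4 ok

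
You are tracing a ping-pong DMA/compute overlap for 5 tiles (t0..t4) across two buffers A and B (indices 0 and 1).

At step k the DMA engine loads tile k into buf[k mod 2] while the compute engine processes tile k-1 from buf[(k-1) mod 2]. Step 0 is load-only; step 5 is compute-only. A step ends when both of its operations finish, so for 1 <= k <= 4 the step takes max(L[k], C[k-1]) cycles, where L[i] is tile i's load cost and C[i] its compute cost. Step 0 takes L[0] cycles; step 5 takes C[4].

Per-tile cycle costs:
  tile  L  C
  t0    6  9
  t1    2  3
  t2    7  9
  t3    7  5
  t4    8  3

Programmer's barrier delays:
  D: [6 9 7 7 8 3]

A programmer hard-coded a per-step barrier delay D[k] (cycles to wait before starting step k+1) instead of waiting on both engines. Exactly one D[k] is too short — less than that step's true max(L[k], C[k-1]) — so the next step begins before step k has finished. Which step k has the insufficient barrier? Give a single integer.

step 0: need L[0]=6 = 6; D[0]=6 ok
step 1: need max(L[1]=2,C[0]=9) = 9; D[1]=9 ok
step 2: need max(L[2]=7,C[1]=3) = 7; D[2]=7 ok
step 3: need max(L[3]=7,C[2]=9) = 9; D[3]=7 SHORT
step 4: need max(L[4]=8,C[3]=5) = 8; D[4]=8 ok
step 5: need C[4]=3 = 3; D[5]=3 ok

hazard at step 3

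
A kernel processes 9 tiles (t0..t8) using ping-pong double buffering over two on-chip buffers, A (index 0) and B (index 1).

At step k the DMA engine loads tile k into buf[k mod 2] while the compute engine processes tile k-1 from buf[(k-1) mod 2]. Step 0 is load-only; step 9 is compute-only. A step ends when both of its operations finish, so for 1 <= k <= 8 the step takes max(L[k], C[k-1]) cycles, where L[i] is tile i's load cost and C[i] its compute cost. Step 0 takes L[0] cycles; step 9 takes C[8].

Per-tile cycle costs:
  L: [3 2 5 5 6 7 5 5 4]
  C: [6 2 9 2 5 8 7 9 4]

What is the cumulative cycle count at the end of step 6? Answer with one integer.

end_cycle[6] = 44

[0] DMA t0→A (3c) ∥ CU idle ⇒ 3c, clock 3
[1] DMA t1→B (2c) ∥ CU A:t0 (6c) ⇒ 6c, clock 9
[2] DMA t2→A (5c) ∥ CU B:t1 (2c) ⇒ 5c, clock 14
[3] DMA t3→B (5c) ∥ CU A:t2 (9c) ⇒ 9c, clock 23
[4] DMA t4→A (6c) ∥ CU B:t3 (2c) ⇒ 6c, clock 29
[5] DMA t5→B (7c) ∥ CU A:t4 (5c) ⇒ 7c, clock 36
[6] DMA t6→A (5c) ∥ CU B:t5 (8c) ⇒ 8c, clock 44
[7] DMA t7→B (5c) ∥ CU A:t6 (7c) ⇒ 7c, clock 51
[8] DMA t8→A (4c) ∥ CU B:t7 (9c) ⇒ 9c, clock 60
[9] DMA idle ∥ CU A:t8 (4c) ⇒ 4c, clock 64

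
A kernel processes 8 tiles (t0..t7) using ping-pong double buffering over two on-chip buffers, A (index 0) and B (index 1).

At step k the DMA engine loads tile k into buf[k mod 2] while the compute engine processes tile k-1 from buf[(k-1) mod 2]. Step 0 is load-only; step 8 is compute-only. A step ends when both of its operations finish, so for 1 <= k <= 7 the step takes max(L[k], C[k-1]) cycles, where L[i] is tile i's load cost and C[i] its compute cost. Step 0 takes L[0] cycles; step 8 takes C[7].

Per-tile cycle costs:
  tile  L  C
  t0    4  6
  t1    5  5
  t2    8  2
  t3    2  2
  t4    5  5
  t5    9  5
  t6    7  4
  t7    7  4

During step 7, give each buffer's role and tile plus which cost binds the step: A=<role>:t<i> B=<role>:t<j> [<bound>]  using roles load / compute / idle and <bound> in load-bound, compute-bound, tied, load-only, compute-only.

step 0: L[0]=4 → dur=4, Σ=4 | A=load:t0 B=idle [load-only]
step 1: L[1]=5 C[0]=6 → dur=6, Σ=10 | A=compute:t0 B=load:t1 [compute-bound]
step 2: L[2]=8 C[1]=5 → dur=8, Σ=18 | A=load:t2 B=compute:t1 [load-bound]
step 3: L[3]=2 C[2]=2 → dur=2, Σ=20 | A=compute:t2 B=load:t3 [tied]
step 4: L[4]=5 C[3]=2 → dur=5, Σ=25 | A=load:t4 B=compute:t3 [load-bound]
step 5: L[5]=9 C[4]=5 → dur=9, Σ=34 | A=compute:t4 B=load:t5 [load-bound]
step 6: L[6]=7 C[5]=5 → dur=7, Σ=41 | A=load:t6 B=compute:t5 [load-bound]
step 7: L[7]=7 C[6]=4 → dur=7, Σ=48 | A=compute:t6 B=load:t7 [load-bound]
step 8: C[7]=4 → dur=4, Σ=52 | A=idle B=compute:t7 [compute-only]

step 7: A=compute:t6 B=load:t7 [load-bound]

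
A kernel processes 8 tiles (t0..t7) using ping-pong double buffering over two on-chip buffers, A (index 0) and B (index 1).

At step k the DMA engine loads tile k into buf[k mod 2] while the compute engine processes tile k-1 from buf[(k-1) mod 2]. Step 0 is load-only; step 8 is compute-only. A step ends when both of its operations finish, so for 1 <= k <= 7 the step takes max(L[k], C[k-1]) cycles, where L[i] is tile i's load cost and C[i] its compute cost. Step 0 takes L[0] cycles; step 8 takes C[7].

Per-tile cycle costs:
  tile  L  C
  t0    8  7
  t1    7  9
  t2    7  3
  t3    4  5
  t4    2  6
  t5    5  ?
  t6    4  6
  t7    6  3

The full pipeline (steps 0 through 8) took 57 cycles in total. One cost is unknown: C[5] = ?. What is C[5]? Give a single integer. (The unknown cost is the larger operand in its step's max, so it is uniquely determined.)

C[5] = 9

step 0 → dur = L[0]=8 = 8
step 1 → dur = max(L[1]=7, C[0]=7) = 7
step 2 → dur = max(L[2]=7, C[1]=9) = 9
step 3 → dur = max(L[3]=4, C[2]=3) = 4
step 4 → dur = max(L[4]=2, C[3]=5) = 5
step 5 → dur = max(L[5]=5, C[4]=6) = 6
step 6 → dur = max(L[6]=4, C[5]=?) = C[5]  (unknown; binding)
step 7 → dur = max(L[7]=6, C[6]=6) = 6
step 8 → dur = C[7]=3 = 3
sum of known step durations = 48
dur[6] = total - known = 57 - 48 = 9
C[5] is the binding max in step 6, so C[5] = dur[6] = 9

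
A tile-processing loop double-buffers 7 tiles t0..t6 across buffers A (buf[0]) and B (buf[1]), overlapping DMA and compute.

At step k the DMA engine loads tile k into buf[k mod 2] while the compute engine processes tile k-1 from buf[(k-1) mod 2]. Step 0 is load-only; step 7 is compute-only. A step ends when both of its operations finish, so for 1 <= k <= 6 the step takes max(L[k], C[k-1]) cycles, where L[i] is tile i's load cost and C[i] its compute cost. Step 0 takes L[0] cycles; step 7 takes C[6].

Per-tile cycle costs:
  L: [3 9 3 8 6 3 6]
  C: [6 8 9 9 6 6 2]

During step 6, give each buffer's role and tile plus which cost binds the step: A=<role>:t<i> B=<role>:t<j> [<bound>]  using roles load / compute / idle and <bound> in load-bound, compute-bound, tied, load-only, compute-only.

[0] DMA t0→A (3c) ∥ CU idle ⇒ 3c, clock 3
[1] DMA t1→B (9c) ∥ CU A:t0 (6c) ⇒ 9c, clock 12
[2] DMA t2→A (3c) ∥ CU B:t1 (8c) ⇒ 8c, clock 20
[3] DMA t3→B (8c) ∥ CU A:t2 (9c) ⇒ 9c, clock 29
[4] DMA t4→A (6c) ∥ CU B:t3 (9c) ⇒ 9c, clock 38
[5] DMA t5→B (3c) ∥ CU A:t4 (6c) ⇒ 6c, clock 44
[6] DMA t6→A (6c) ∥ CU B:t5 (6c) ⇒ 6c, clock 50
[7] DMA idle ∥ CU A:t6 (2c) ⇒ 2c, clock 52

step 6: A=load:t6 B=compute:t5 [tied]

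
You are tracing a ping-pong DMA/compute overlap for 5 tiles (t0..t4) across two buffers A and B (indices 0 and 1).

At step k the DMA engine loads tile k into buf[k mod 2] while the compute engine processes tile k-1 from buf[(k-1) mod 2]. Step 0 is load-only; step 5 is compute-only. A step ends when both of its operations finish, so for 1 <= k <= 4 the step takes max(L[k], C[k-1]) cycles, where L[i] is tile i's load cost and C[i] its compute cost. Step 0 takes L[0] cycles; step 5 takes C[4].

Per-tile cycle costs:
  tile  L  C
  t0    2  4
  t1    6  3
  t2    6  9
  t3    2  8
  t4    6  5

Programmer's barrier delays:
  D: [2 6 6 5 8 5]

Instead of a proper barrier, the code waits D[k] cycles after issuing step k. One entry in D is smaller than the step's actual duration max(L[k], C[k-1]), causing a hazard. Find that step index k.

hazard at step 3

[0] required=L[0]=2=2 vs D=2 ok
[1] required=max(L[1]=6,C[0]=4)=6 vs D=6 ok
[2] required=max(L[2]=6,C[1]=3)=6 vs D=6 ok
[3] required=max(L[3]=2,C[2]=9)=9 vs D=5 SHORT
[4] required=max(L[4]=6,C[3]=8)=8 vs D=8 ok
[5] required=C[4]=5=5 vs D=5 ok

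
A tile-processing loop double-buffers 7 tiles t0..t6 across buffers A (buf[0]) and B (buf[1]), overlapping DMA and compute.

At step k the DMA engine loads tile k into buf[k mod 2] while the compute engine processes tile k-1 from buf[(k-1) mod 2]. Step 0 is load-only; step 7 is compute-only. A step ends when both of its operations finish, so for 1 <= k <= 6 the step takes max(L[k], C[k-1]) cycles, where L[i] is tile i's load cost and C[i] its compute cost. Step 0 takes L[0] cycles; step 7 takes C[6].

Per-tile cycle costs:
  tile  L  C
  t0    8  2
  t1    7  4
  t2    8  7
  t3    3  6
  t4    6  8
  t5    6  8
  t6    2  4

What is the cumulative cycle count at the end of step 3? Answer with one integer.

end_cycle[3] = 30

k=0 load=t0/8c comp=- wait=8 total=8
k=1 load=t1/7c comp=t0/2c wait=7 total=15
k=2 load=t2/8c comp=t1/4c wait=8 total=23
k=3 load=t3/3c comp=t2/7c wait=7 total=30
k=4 load=t4/6c comp=t3/6c wait=6 total=36
k=5 load=t5/6c comp=t4/8c wait=8 total=44
k=6 load=t6/2c comp=t5/8c wait=8 total=52
k=7 load=- comp=t6/4c wait=4 total=56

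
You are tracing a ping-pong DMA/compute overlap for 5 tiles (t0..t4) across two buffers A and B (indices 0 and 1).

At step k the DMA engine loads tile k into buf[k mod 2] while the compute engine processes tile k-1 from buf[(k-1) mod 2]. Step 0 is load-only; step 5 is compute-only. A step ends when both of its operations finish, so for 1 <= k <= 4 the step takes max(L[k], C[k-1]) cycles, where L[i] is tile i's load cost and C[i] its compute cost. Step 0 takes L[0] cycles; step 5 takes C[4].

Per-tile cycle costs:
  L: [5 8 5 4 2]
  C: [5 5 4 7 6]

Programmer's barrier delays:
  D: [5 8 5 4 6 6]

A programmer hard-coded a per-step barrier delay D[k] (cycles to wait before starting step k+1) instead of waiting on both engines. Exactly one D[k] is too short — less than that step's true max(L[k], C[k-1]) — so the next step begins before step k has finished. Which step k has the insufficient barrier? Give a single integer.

[0] required=L[0]=5=5 vs D=5 ok
[1] required=max(L[1]=8,C[0]=5)=8 vs D=8 ok
[2] required=max(L[2]=5,C[1]=5)=5 vs D=5 ok
[3] required=max(L[3]=4,C[2]=4)=4 vs D=4 ok
[4] required=max(L[4]=2,C[3]=7)=7 vs D=6 SHORT
[5] required=C[4]=6=6 vs D=6 ok

hazard at step 4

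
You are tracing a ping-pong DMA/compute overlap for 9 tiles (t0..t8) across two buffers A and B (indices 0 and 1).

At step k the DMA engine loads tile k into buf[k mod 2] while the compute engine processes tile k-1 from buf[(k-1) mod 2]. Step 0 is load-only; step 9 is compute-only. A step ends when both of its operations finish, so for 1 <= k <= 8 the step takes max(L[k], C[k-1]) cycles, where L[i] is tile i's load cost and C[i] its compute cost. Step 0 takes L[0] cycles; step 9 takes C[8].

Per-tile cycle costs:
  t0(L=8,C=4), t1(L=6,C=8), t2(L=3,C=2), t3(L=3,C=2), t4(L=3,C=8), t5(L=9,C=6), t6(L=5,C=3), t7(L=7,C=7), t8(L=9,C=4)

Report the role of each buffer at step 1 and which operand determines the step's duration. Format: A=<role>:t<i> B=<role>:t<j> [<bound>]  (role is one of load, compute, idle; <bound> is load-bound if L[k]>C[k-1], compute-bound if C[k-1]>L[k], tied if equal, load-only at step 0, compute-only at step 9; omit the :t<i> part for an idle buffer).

k=0 load=t0/8c comp=- wait=8 total=8
k=1 load=t1/6c comp=t0/4c wait=6 total=14
k=2 load=t2/3c comp=t1/8c wait=8 total=22
k=3 load=t3/3c comp=t2/2c wait=3 total=25
k=4 load=t4/3c comp=t3/2c wait=3 total=28
k=5 load=t5/9c comp=t4/8c wait=9 total=37
k=6 load=t6/5c comp=t5/6c wait=6 total=43
k=7 load=t7/7c comp=t6/3c wait=7 total=50
k=8 load=t8/9c comp=t7/7c wait=9 total=59
k=9 load=- comp=t8/4c wait=4 total=63

step 1: A=compute:t0 B=load:t1 [load-bound]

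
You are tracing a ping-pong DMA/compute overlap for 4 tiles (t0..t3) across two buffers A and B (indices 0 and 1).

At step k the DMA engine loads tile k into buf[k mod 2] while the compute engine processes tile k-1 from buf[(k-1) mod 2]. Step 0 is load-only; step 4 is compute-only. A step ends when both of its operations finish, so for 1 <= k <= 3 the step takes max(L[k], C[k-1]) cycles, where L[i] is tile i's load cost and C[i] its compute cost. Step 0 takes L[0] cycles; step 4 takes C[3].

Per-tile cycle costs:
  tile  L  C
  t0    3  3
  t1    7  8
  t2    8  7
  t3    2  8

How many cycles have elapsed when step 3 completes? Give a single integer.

[0] DMA t0→A (3c) ∥ CU idle ⇒ 3c, clock 3
[1] DMA t1→B (7c) ∥ CU A:t0 (3c) ⇒ 7c, clock 10
[2] DMA t2→A (8c) ∥ CU B:t1 (8c) ⇒ 8c, clock 18
[3] DMA t3→B (2c) ∥ CU A:t2 (7c) ⇒ 7c, clock 25
[4] DMA idle ∥ CU B:t3 (8c) ⇒ 8c, clock 33

end_cycle[3] = 25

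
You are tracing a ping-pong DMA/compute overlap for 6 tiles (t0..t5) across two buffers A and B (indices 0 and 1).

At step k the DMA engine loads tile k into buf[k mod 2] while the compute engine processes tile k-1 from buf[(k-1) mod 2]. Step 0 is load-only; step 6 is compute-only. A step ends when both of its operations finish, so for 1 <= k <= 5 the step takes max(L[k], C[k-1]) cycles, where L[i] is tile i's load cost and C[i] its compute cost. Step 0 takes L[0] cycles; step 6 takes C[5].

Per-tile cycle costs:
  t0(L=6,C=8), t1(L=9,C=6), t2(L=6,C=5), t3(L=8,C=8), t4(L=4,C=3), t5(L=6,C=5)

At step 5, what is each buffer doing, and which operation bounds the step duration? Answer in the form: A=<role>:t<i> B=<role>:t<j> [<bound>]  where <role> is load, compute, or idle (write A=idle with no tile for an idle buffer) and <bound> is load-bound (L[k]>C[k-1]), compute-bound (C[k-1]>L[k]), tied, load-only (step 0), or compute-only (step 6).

[0] DMA t0→A (6c) ∥ CU idle ⇒ 6c, clock 6
[1] DMA t1→B (9c) ∥ CU A:t0 (8c) ⇒ 9c, clock 15
[2] DMA t2→A (6c) ∥ CU B:t1 (6c) ⇒ 6c, clock 21
[3] DMA t3→B (8c) ∥ CU A:t2 (5c) ⇒ 8c, clock 29
[4] DMA t4→A (4c) ∥ CU B:t3 (8c) ⇒ 8c, clock 37
[5] DMA t5→B (6c) ∥ CU A:t4 (3c) ⇒ 6c, clock 43
[6] DMA idle ∥ CU B:t5 (5c) ⇒ 5c, clock 48

step 5: A=compute:t4 B=load:t5 [load-bound]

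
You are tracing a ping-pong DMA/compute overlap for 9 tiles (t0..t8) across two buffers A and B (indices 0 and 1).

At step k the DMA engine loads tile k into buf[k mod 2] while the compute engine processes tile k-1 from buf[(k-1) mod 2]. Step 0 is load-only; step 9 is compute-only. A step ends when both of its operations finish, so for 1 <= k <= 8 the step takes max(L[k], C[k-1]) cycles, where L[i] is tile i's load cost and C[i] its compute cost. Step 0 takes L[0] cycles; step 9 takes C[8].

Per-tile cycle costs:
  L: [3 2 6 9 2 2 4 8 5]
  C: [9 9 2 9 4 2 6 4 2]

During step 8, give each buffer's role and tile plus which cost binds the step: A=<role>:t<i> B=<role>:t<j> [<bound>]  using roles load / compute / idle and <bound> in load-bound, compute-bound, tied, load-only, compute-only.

k=0 load=t0/3c comp=- wait=3 total=3
k=1 load=t1/2c comp=t0/9c wait=9 total=12
k=2 load=t2/6c comp=t1/9c wait=9 total=21
k=3 load=t3/9c comp=t2/2c wait=9 total=30
k=4 load=t4/2c comp=t3/9c wait=9 total=39
k=5 load=t5/2c comp=t4/4c wait=4 total=43
k=6 load=t6/4c comp=t5/2c wait=4 total=47
k=7 load=t7/8c comp=t6/6c wait=8 total=55
k=8 load=t8/5c comp=t7/4c wait=5 total=60
k=9 load=- comp=t8/2c wait=2 total=62

step 8: A=load:t8 B=compute:t7 [load-bound]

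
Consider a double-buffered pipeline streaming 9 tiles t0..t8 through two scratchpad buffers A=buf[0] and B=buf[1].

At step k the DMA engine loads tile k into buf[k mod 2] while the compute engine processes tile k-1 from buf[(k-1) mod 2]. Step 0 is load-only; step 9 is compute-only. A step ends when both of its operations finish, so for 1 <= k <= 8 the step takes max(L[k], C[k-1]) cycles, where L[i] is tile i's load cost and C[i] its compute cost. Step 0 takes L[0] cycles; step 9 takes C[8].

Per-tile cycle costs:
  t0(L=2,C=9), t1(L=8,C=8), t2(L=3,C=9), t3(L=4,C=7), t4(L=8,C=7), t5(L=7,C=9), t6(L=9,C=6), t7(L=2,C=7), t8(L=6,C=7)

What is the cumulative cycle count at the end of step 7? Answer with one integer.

[0] DMA t0→A (2c) ∥ CU idle ⇒ 2c, clock 2
[1] DMA t1→B (8c) ∥ CU A:t0 (9c) ⇒ 9c, clock 11
[2] DMA t2→A (3c) ∥ CU B:t1 (8c) ⇒ 8c, clock 19
[3] DMA t3→B (4c) ∥ CU A:t2 (9c) ⇒ 9c, clock 28
[4] DMA t4→A (8c) ∥ CU B:t3 (7c) ⇒ 8c, clock 36
[5] DMA t5→B (7c) ∥ CU A:t4 (7c) ⇒ 7c, clock 43
[6] DMA t6→A (9c) ∥ CU B:t5 (9c) ⇒ 9c, clock 52
[7] DMA t7→B (2c) ∥ CU A:t6 (6c) ⇒ 6c, clock 58
[8] DMA t8→A (6c) ∥ CU B:t7 (7c) ⇒ 7c, clock 65
[9] DMA idle ∥ CU A:t8 (7c) ⇒ 7c, clock 72

end_cycle[7] = 58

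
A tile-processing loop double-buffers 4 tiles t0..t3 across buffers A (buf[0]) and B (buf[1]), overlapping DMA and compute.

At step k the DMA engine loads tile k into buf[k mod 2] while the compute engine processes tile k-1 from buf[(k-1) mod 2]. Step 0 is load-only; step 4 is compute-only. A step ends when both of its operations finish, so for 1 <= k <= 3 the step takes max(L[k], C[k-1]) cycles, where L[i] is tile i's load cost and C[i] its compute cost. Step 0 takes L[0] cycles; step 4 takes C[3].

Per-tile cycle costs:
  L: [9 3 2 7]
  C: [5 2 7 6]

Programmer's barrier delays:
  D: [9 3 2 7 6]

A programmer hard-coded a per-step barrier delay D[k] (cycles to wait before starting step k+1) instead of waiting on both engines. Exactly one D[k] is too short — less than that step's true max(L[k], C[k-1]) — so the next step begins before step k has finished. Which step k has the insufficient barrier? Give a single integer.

hazard at step 1

step 0: need L[0]=9 = 9; D[0]=9 ok
step 1: need max(L[1]=3,C[0]=5) = 5; D[1]=3 SHORT
step 2: need max(L[2]=2,C[1]=2) = 2; D[2]=2 ok
step 3: need max(L[3]=7,C[2]=7) = 7; D[3]=7 ok
step 4: need C[3]=6 = 6; D[4]=6 ok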